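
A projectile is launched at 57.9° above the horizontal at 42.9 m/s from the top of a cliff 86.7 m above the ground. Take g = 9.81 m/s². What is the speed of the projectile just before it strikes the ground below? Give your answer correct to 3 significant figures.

59.5 m/s

v_x = 42.9 cos 57.9° = 22.80 m/s is unchanged throughout.
For the vertical component, v_y² = v_y0² + 2 g h = (36.34)² + 2×9.81×86.7 = 3022, so |v_y| = 54.97 m/s.
Impact speed = √(v_x² + v_y²) = √(519.8 + 3022) = 59.5 m/s.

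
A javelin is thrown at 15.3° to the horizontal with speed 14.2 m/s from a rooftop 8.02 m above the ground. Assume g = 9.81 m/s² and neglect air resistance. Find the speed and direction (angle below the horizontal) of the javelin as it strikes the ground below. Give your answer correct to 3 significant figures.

18.9 m/s at 43.7° below the horizontal

v_x = 14.2 cos 15.3° = 13.70 m/s (constant).
|v_y| at impact = √((3.747)² + 2×9.81×8.02) = 13.09 m/s.
Speed = √(13.70² + 13.09²) = 18.9 m/s; angle = arctan(13.09/13.70) = 43.7° below horizontal.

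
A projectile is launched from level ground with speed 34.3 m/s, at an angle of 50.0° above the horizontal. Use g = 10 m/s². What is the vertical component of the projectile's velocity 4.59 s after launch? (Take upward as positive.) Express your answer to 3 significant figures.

-19.6 m/s

Initial vertical component: v_y0 = 34.3 sin 50.0° = 26.28 m/s.
v_y(t) = v_y0 − g t = 26.28 − 10 × 4.59 = -19.6 m/s.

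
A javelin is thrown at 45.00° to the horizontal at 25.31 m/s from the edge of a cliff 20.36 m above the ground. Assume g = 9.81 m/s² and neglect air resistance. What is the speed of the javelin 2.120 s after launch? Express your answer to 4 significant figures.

v_x = 25.31 cos 45.00° = 17.897 m/s (constant).
v_y(t) = 25.31 sin 45.00° − g t = 17.897 − 9.81 × 2.120 = -2.9002 m/s.
Speed = √(v_x² + v_y²) = √(320.30 + 8.4112) = 18.13 m/s.

18.13 m/s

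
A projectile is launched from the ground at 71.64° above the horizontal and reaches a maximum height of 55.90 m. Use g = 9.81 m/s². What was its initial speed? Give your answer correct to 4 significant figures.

34.89 m/s

At maximum height v_y = 0, so (v₀ sin θ)² = 2 g H.
v₀ sin 71.64° = √(2 × 9.81 × 55.90) = 33.117 m/s.
v₀ = 33.117 / sin 71.64° = 33.117 / 0.9491 = 34.89 m/s.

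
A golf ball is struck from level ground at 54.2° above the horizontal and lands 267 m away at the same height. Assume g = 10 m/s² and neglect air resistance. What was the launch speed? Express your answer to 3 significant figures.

On level ground, R = v₀² sin(2θ) / g, so v₀ = √(R g / sin 2θ).
sin(2 × 54.2°) = 0.9489.
v₀ = √(267 × 10 / 0.9489) = √2814 = 53.0 m/s.

53.0 m/s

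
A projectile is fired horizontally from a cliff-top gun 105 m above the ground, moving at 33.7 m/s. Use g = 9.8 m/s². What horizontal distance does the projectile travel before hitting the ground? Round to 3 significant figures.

156 m

Initial vertical velocity is zero, so the fall time comes from h = ½ g t²: t = √(2 × 105 / 9.8) = 4.629 s.
Horizontal motion is uniform at 33.7 m/s, so x = 33.7 × 4.629 = 156 m.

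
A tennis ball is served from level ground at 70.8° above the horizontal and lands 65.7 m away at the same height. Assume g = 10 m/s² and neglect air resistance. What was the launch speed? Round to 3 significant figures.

32.5 m/s

On level ground, R = v₀² sin(2θ) / g, so v₀ = √(R g / sin 2θ).
sin(2 × 70.8°) = 0.6211.
v₀ = √(65.7 × 10 / 0.6211) = √1058 = 32.5 m/s.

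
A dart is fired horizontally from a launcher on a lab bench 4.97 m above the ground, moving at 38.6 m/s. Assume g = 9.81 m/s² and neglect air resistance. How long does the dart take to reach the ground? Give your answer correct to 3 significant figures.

The horizontal speed doesn't affect the fall. With v_y0 = 0, h = ½ g t².
t = √(2 × 4.97 / 9.81) = √1.013 = 1.01 s.

1.01 s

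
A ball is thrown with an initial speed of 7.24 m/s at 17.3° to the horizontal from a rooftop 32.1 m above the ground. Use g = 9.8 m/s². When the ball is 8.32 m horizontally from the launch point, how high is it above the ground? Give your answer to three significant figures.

v_x = 7.24 cos 17.3° = 6.912 m/s, v_y0 = 7.24 sin 17.3° = 2.153 m/s.
Time to reach x = 8.32 m: t = x / v_x = 8.32 / 6.912 = 1.204 s.
y = 32.1 + v_y0 t − ½ g t² = 32.1 + 2.153×1.204 − 4.900×1.204² = 27.6 m.

27.6 m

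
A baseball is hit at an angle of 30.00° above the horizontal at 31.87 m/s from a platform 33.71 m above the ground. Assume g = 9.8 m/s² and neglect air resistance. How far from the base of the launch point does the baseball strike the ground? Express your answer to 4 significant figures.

130.1 m

Components: v_x = 31.87 cos 30.00° = 27.600 m/s, v_y = 31.87 sin 30.00° = 15.935 m/s.
Vertical: 0 = 33.71 + 15.935 t − ½(9.8) t² ⇒ 4.900 t² − 15.935 t − 33.71 = 0.
t = [15.935 + √(253.92 + 660.72)] / 9.800 = 4.7120 s.
Horizontal: R = v_x · t = 27.600 × 4.7120 = 130.1 m.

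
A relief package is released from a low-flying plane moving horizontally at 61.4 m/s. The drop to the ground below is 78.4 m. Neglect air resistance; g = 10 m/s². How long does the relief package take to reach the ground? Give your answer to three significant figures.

The horizontal speed doesn't affect the fall. With v_y0 = 0, h = ½ g t².
t = √(2 × 78.4 / 10) = √15.68 = 3.96 s.

3.96 s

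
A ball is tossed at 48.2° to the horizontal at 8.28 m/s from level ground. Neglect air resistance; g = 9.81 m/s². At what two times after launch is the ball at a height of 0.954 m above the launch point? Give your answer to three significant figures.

v_y0 = 8.28 sin 48.2° = 6.173 m/s.
Set y = v_y0 t − ½ g t² = 0.954: 4.905 t² − 6.173 t + 0.954 = 0.
t = [6.173 ± √(38.11 − 18.72)] / 9.81 = (6.173 ± 4.403) / 9.81, giving t = 0.180 s or t = 1.08 s.
So the ball is at 0.954 m at t = 0.180 s (rising) and t = 1.08 s (falling).

0.180 s and 1.08 s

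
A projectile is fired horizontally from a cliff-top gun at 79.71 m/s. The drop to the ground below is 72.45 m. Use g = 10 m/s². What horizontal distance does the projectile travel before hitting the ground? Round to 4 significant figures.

Initial vertical velocity is zero, so the fall time comes from h = ½ g t²: t = √(2 × 72.45 / 10) = 3.8066 s.
Horizontal motion is uniform at 79.71 m/s, so x = 79.71 × 3.8066 = 303.4 m.

303.4 m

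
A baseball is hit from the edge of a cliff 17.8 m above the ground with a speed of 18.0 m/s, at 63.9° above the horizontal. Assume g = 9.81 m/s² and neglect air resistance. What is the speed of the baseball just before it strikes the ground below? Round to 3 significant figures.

25.9 m/s

v_x = 18.0 cos 63.9° = 7.919 m/s is unchanged throughout.
For the vertical component, v_y² = v_y0² + 2 g h = (16.16)² + 2×9.81×17.8 = 610.4, so |v_y| = 24.71 m/s.
Impact speed = √(v_x² + v_y²) = √(62.71 + 610.4) = 25.9 m/s.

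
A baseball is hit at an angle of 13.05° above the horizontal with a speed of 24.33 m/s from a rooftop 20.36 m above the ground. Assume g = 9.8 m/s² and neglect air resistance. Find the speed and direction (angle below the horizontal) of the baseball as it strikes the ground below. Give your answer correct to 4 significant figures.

v_x = 24.33 cos 13.05° = 23.702 m/s (constant).
|v_y| at impact = √((5.4937)² + 2×9.8×20.36) = 20.718 m/s.
Speed = √(23.702² + 20.718²) = 31.48 m/s; angle = arctan(20.718/23.702) = 41.16° below horizontal.

31.48 m/s at 41.16° below the horizontal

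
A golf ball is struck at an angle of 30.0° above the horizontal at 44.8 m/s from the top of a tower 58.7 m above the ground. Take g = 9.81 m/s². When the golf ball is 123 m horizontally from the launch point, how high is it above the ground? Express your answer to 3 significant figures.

v_x = 44.8 cos 30.0° = 38.80 m/s, v_y0 = 44.8 sin 30.0° = 22.40 m/s.
Time to reach x = 123 m: t = x / v_x = 123 / 38.80 = 3.170 s.
y = 58.7 + v_y0 t − ½ g t² = 58.7 + 22.40×3.170 − 4.905×3.170² = 80.4 m.

80.4 m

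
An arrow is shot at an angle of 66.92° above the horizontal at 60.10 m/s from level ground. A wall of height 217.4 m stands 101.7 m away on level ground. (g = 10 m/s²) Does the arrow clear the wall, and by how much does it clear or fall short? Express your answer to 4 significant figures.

v_x = 60.10 cos 66.92° = 23.560 m/s; v_y0 = 60.10 sin 66.92° = 55.289 m/s.
Time to reach the wall: t = 101.7 / 23.560 = 4.3166 s.
Height at that point: y = 55.289×4.3166 − 5.000×4.3166² = 145.50 m.
That is 217.4 − 145.50 = 71.90 m below the top of the wall, so the arrow does not clear it.

No — it falls 71.90 m short of clearing the wall.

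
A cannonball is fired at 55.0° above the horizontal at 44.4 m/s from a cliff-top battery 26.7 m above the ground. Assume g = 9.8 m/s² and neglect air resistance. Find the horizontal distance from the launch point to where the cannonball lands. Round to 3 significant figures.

Components: v_x = 44.4 cos 55.0° = 25.47 m/s, v_y = 44.4 sin 55.0° = 36.37 m/s.
Vertical: 0 = 26.7 + 36.37 t − ½(9.8) t² ⇒ 4.900 t² − 36.37 t − 26.7 = 0.
t = [36.37 + √(1323 + 523.3)] / 9.800 = 8.096 s.
Horizontal: R = v_x · t = 25.47 × 8.096 = 206 m.

206 m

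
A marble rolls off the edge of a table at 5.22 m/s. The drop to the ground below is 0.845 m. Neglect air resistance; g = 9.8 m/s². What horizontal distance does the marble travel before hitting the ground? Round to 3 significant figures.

2.17 m

Initial vertical velocity is zero, so the fall time comes from h = ½ g t²: t = √(2 × 0.845 / 9.8) = 0.4153 s.
Horizontal motion is uniform at 5.22 m/s, so x = 5.22 × 0.4153 = 2.17 m.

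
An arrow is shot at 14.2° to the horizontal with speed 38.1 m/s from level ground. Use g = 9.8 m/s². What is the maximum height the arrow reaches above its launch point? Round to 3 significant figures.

4.46 m

Vertical component of launch velocity: v_y = 38.1 sin 14.2° = 9.346 m/s.
At the highest point the vertical velocity is zero, so v_y² = 2 g h_max.
h_max = (9.346)² / (2 × 9.8) = 87.35 / 19.60 = 4.46 m.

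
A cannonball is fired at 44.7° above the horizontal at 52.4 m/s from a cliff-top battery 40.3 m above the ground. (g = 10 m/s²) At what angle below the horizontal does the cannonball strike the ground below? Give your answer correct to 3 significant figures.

v_x = 52.4 cos 44.7° = 37.25 m/s.
At impact |v_y| = √(v_y0² + 2 g h) = √(36.86² + 2×10×40.3) = 46.53 m/s.
Angle below horizontal = arctan(|v_y| / v_x) = arctan(46.53 / 37.25) = 51.3°.

51.3°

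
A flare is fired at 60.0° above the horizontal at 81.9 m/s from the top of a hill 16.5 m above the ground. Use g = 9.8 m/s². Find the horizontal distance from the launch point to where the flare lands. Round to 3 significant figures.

Components: v_x = 81.9 cos 60.0° = 40.95 m/s, v_y = 81.9 sin 60.0° = 70.93 m/s.
Vertical: 0 = 16.5 + 70.93 t − ½(9.8) t² ⇒ 4.900 t² − 70.93 t − 16.5 = 0.
t = [70.93 + √(5031 + 323.4)] / 9.800 = 14.70 s.
Horizontal: R = v_x · t = 40.95 × 14.70 = 602 m.

602 m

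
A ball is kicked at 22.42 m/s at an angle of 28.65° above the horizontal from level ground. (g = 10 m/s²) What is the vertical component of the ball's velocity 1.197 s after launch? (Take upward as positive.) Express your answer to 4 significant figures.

Initial vertical component: v_y0 = 22.42 sin 28.65° = 10.749 m/s.
v_y(t) = v_y0 − g t = 10.749 − 10 × 1.197 = -1.221 m/s.

-1.221 m/s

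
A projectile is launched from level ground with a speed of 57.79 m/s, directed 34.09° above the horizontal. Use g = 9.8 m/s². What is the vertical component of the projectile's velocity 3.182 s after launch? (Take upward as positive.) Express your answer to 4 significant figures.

1.207 m/s

Initial vertical component: v_y0 = 57.79 sin 34.09° = 32.391 m/s.
v_y(t) = v_y0 − g t = 32.391 − 9.8 × 3.182 = 1.207 m/s.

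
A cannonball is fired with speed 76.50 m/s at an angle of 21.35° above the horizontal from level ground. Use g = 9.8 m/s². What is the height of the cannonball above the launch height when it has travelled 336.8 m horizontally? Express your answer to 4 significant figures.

v_x = 76.50 cos 21.35° = 71.250 m/s, v_y0 = 76.50 sin 21.35° = 27.851 m/s.
Time to reach x = 336.8 m: t = x / v_x = 336.8 / 71.250 = 4.7270 s.
y = v_y0 t − ½ g t² = 27.851×4.7270 − 4.900×4.7270² = 22.16 m.

22.16 m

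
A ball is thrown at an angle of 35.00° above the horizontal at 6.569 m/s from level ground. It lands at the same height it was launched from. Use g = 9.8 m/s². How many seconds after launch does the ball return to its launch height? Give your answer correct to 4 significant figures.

Vertical component: v_y = 6.569 sin 35.00° = 3.7678 m/s.
For a projectile landing at launch height, time of flight is t = 2 v_y / g = 2 × 3.7678 / 9.8 = 0.7689 s.

0.7689 s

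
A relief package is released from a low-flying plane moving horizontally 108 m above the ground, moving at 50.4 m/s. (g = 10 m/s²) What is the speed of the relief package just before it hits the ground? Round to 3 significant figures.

68.6 m/s

Fall time: t = √(2 × 108 / 10) = 4.648 s.
At impact: v_x = 50.4 m/s (unchanged), v_y = g t = 10 × 4.648 = 46.48 m/s.
Speed = √(v_x² + v_y²) = √(2540 + 2160) = 68.6 m/s.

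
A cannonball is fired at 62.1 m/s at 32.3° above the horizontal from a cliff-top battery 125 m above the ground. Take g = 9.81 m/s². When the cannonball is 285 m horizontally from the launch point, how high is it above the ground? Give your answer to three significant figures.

v_x = 62.1 cos 32.3° = 52.49 m/s, v_y0 = 62.1 sin 32.3° = 33.18 m/s.
Time to reach x = 285 m: t = x / v_x = 285 / 52.49 = 5.430 s.
y = 125 + v_y0 t − ½ g t² = 125 + 33.18×5.430 − 4.905×5.430² = 161 m.

161 m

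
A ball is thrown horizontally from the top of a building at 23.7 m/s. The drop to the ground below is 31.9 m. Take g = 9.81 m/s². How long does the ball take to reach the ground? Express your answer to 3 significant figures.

The horizontal speed doesn't affect the fall. With v_y0 = 0, h = ½ g t².
t = √(2 × 31.9 / 9.81) = √6.504 = 2.55 s.

2.55 s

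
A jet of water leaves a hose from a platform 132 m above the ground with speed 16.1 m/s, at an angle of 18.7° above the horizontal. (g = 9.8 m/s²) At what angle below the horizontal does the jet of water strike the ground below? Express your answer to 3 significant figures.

v_x = 16.1 cos 18.7° = 15.25 m/s.
At impact |v_y| = √(v_y0² + 2 g h) = √(5.162² + 2×9.8×132) = 51.13 m/s.
Angle below horizontal = arctan(|v_y| / v_x) = arctan(51.13 / 15.25) = 73.4°.

73.4°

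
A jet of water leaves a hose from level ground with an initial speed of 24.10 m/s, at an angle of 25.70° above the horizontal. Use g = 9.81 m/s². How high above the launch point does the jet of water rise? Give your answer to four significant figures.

Vertical component of launch velocity: v_y = 24.10 sin 25.70° = 10.451 m/s.
At the highest point the vertical velocity is zero, so v_y² = 2 g h_max.
h_max = (10.451)² / (2 × 9.81) = 109.22 / 19.62 = 5.567 m.

5.567 m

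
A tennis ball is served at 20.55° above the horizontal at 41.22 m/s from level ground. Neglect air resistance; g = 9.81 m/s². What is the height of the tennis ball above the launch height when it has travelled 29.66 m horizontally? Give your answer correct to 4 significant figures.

v_x = 41.22 cos 20.55° = 38.597 m/s, v_y0 = 41.22 sin 20.55° = 14.469 m/s.
Time to reach x = 29.66 m: t = x / v_x = 29.66 / 38.597 = 0.76845 s.
y = v_y0 t − ½ g t² = 14.469×0.76845 − 4.905×0.76845² = 8.222 m.

8.222 m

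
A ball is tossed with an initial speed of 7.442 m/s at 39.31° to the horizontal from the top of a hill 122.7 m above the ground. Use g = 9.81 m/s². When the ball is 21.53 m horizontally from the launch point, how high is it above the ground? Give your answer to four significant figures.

v_x = 7.442 cos 39.31° = 5.7581 m/s, v_y0 = 7.442 sin 39.31° = 4.7146 m/s.
Time to reach x = 21.53 m: t = x / v_x = 21.53 / 5.7581 = 3.7391 s.
y = 122.7 + v_y0 t − ½ g t² = 122.7 + 4.7146×3.7391 − 4.905×3.7391² = 71.75 m.

71.75 m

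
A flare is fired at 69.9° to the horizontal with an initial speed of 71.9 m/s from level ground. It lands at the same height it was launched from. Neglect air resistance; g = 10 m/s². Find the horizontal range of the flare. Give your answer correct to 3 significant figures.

334 m

Components: v_x = 71.9 cos 69.9° = 24.71 m/s, v_y = 71.9 sin 69.9° = 67.52 m/s.
Time of flight (same landing height): t = 2 v_y / g = 2 × 67.52 / 10 = 13.50 s.
Range: R = v_x · t = 24.71 × 13.50 = 334 m.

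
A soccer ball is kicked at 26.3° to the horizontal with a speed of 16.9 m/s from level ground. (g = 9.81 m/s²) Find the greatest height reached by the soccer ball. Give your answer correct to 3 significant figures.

Vertical component of launch velocity: v_y = 16.9 sin 26.3° = 7.488 m/s.
At the highest point the vertical velocity is zero, so v_y² = 2 g h_max.
h_max = (7.488)² / (2 × 9.81) = 56.07 / 19.62 = 2.86 m.

2.86 m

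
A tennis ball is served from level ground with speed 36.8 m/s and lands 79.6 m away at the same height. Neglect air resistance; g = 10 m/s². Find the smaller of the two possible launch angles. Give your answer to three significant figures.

Level-ground range: R = v₀² sin(2θ)/g ⇒ sin 2θ = R g / v₀² = 79.6×10/36.8² = 0.5878.
2θ = arcsin(0.5878) = 36.00° or 180° − 36.00° = 144.00°.
So θ = 18.0° or θ = 72.0°.

18.0°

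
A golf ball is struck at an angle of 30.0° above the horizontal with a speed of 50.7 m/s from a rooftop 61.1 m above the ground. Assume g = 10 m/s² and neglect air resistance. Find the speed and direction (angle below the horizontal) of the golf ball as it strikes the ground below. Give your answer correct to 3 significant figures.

v_x = 50.7 cos 30.0° = 43.91 m/s (constant).
|v_y| at impact = √((25.35)² + 2×10×61.1) = 43.18 m/s.
Speed = √(43.91² + 43.18²) = 61.6 m/s; angle = arctan(43.18/43.91) = 44.5° below horizontal.

61.6 m/s at 44.5° below the horizontal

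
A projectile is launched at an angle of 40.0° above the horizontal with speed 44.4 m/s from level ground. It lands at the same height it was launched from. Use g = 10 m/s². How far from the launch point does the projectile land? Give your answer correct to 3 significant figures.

194 m

Components: v_x = 44.4 cos 40.0° = 34.01 m/s, v_y = 44.4 sin 40.0° = 28.54 m/s.
Time of flight (same landing height): t = 2 v_y / g = 2 × 28.54 / 10 = 5.708 s.
Range: R = v_x · t = 34.01 × 5.708 = 194 m.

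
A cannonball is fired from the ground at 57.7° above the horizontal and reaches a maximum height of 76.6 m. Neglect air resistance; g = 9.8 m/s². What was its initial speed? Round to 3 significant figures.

45.8 m/s

At maximum height v_y = 0, so (v₀ sin θ)² = 2 g H.
v₀ sin 57.7° = √(2 × 9.8 × 76.6) = 38.75 m/s.
v₀ = 38.75 / sin 57.7° = 38.75 / 0.8453 = 45.8 m/s.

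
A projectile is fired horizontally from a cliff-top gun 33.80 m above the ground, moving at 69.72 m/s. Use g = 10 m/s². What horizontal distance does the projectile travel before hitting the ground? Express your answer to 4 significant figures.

181.3 m

Initial vertical velocity is zero, so the fall time comes from h = ½ g t²: t = √(2 × 33.80 / 10) = 2.6000 s.
Horizontal motion is uniform at 69.72 m/s, so x = 69.72 × 2.6000 = 181.3 m.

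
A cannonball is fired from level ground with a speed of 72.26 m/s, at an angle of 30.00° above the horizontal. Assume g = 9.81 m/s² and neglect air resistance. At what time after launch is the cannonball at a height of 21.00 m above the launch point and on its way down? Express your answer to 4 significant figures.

6.730 s

v_y0 = 72.26 sin 30.00° = 36.130 m/s.
Set y = v_y0 t − ½ g t² = 21.00: 4.905 t² − 36.130 t + 21.00 = 0.
t = [36.130 ± √(1305.4 − 412.02)] / 9.81 = (36.130 ± 29.889) / 9.81, giving t = 0.6362 s or t = 6.730 s.
On the way down corresponds to the larger root: t = 6.730 s.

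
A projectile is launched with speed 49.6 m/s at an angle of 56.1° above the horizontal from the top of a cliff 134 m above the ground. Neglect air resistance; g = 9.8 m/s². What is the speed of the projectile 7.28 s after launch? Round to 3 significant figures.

40.9 m/s

v_x = 49.6 cos 56.1° = 27.66 m/s (constant).
v_y(t) = 49.6 sin 56.1° − g t = 41.17 − 9.8 × 7.28 = -30.17 m/s.
Speed = √(v_x² + v_y²) = √(765.1 + 910.2) = 40.9 m/s.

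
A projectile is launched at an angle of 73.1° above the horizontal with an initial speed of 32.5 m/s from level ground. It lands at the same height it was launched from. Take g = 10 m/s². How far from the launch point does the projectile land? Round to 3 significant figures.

58.8 m

For level ground, R = v₀² sin(2θ) / g.
sin(2 × 73.1°) = sin 146.2° = 0.5563.
R = (32.5)² × 0.5563 / 10 = 58.8 m.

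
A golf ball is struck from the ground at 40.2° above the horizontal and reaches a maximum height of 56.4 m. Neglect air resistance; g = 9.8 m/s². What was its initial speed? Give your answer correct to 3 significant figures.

At maximum height v_y = 0, so (v₀ sin θ)² = 2 g H.
v₀ sin 40.2° = √(2 × 9.8 × 56.4) = 33.25 m/s.
v₀ = 33.25 / sin 40.2° = 33.25 / 0.6455 = 51.5 m/s.

51.5 m/s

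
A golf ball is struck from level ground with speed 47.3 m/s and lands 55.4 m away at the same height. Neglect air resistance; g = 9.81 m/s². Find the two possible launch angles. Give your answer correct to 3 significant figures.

Level-ground range: R = v₀² sin(2θ)/g ⇒ sin 2θ = R g / v₀² = 55.4×9.81/47.3² = 0.2429.
2θ = arcsin(0.2429) = 14.06° or 180° − 14.06° = 165.94°.
So θ = 7.03° or θ = 83.0°.

7.03° and 83.0°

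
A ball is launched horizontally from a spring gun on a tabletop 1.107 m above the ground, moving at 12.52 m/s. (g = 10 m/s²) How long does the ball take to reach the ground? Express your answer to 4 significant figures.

The horizontal speed doesn't affect the fall. With v_y0 = 0, h = ½ g t².
t = √(2 × 1.107 / 10) = √0.22140 = 0.4705 s.

0.4705 s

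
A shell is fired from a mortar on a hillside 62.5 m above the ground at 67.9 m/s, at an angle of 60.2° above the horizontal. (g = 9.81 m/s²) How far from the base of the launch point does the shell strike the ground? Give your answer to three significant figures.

438 m

Components: v_x = 67.9 cos 60.2° = 33.74 m/s, v_y = 67.9 sin 60.2° = 58.92 m/s.
Vertical: 0 = 62.5 + 58.92 t − ½(9.81) t² ⇒ 4.905 t² − 58.92 t − 62.5 = 0.
t = [58.92 + √(3472 + 1226)] / 9.810 = 12.99 s.
Horizontal: R = v_x · t = 33.74 × 12.99 = 438 m.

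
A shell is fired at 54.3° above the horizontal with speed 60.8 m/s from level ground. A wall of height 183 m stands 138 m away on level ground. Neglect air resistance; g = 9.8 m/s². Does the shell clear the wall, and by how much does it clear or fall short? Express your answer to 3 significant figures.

v_x = 60.8 cos 54.3° = 35.48 m/s; v_y0 = 60.8 sin 54.3° = 49.37 m/s.
Time to reach the wall: t = 138 / 35.48 = 3.890 s.
Height at that point: y = 49.37×3.890 − 4.900×3.890² = 117.9 m.
That is 183 − 117.9 = 65.1 m below the top of the wall, so the shell does not clear it.

No — it falls 65.1 m short of clearing the wall.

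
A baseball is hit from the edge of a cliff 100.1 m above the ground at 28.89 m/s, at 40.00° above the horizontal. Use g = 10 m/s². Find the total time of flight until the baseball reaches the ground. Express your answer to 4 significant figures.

6.701 s

Vertical component: v_y = 28.89 sin 40.00° = 18.570 m/s.
Taking up as positive with launch at y = 100.1 m, landing at y = 0: 0 = 100.1 + 18.570 t − ½(10) t².
Solving 5.000 t² − 18.570 t − 100.1 = 0 gives t = [18.570 + √(18.570² + 4·5.000·100.1)] / 10.00 = 6.701 s.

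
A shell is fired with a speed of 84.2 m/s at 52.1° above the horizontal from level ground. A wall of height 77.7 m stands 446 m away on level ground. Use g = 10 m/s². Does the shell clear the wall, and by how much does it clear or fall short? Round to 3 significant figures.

Yes — it clears the wall by 123 m.

v_x = 84.2 cos 52.1° = 51.72 m/s; v_y0 = 84.2 sin 52.1° = 66.44 m/s.
Time to reach the wall: t = 446 / 51.72 = 8.623 s.
Height at that point: y = 66.44×8.623 − 5.000×8.623² = 201.1 m.
That is 201.1 − 77.7 = 123 m above the top of the wall, so the shell clears it.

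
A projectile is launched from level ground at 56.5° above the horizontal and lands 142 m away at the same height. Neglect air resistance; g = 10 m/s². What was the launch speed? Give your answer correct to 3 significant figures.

On level ground, R = v₀² sin(2θ) / g, so v₀ = √(R g / sin 2θ).
sin(2 × 56.5°) = 0.9205.
v₀ = √(142 × 10 / 0.9205) = √1543 = 39.3 m/s.

39.3 m/s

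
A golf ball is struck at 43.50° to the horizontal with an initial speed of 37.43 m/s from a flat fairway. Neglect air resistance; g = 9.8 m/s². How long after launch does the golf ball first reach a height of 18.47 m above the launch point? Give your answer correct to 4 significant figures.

v_y0 = 37.43 sin 43.50° = 25.765 m/s.
Set y = v_y0 t − ½ g t² = 18.47: 4.900 t² − 25.765 t + 18.47 = 0.
t = [25.765 ± √(663.84 − 362.01)] / 9.8 = (25.765 ± 17.373) / 9.8, giving t = 0.8563 s or t = 4.402 s.
The golf ball is on the way up at the first time, so t = 0.8563 s.

0.8563 s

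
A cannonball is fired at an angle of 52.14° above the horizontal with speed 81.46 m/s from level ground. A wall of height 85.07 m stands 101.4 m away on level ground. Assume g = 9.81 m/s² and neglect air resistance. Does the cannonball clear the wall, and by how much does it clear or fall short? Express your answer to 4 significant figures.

Yes — it clears the wall by 25.19 m.

v_x = 81.46 cos 52.14° = 49.995 m/s; v_y0 = 81.46 sin 52.14° = 64.314 m/s.
Time to reach the wall: t = 101.4 / 49.995 = 2.0282 s.
Height at that point: y = 64.314×2.0282 − 4.905×2.0282² = 110.26 m.
That is 110.26 − 85.07 = 25.19 m above the top of the wall, so the cannonball clears it.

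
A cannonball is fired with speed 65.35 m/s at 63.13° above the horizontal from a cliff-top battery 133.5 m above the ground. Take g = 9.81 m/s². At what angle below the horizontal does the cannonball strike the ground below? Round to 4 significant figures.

v_x = 65.35 cos 63.13° = 29.536 m/s.
At impact |v_y| = √(v_y0² + 2 g h) = √(58.294² + 2×9.81×133.5) = 77.572 m/s.
Angle below horizontal = arctan(|v_y| / v_x) = arctan(77.572 / 29.536) = 69.16°.

69.16°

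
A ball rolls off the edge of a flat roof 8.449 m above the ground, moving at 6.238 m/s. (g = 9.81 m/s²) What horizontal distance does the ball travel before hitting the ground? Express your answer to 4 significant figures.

8.187 m

Initial vertical velocity is zero, so the fall time comes from h = ½ g t²: t = √(2 × 8.449 / 9.81) = 1.3125 s.
Horizontal motion is uniform at 6.238 m/s, so x = 6.238 × 1.3125 = 8.187 m.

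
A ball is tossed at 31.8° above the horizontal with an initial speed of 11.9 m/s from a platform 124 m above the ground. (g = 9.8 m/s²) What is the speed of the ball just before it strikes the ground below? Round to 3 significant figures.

50.7 m/s

v_x = 11.9 cos 31.8° = 10.11 m/s is unchanged throughout.
For the vertical component, v_y² = v_y0² + 2 g h = (6.271)² + 2×9.8×124 = 2470, so |v_y| = 49.70 m/s.
Impact speed = √(v_x² + v_y²) = √(102.2 + 2470) = 50.7 m/s.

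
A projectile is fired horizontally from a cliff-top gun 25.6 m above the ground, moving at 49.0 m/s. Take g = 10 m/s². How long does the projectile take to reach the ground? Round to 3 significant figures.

The horizontal speed doesn't affect the fall. With v_y0 = 0, h = ½ g t².
t = √(2 × 25.6 / 10) = √5.120 = 2.26 s.

2.26 s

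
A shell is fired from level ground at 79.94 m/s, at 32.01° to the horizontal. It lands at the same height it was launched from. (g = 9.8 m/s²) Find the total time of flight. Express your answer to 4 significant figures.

Vertical component: v_y = 79.94 sin 32.01° = 42.374 m/s.
For a projectile landing at launch height, time of flight is t = 2 v_y / g = 2 × 42.374 / 9.8 = 8.648 s.

8.648 s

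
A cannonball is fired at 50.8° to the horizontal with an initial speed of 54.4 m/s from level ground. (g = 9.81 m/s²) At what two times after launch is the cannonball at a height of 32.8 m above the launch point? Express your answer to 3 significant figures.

0.865 s and 7.73 s

v_y0 = 54.4 sin 50.8° = 42.16 m/s.
Set y = v_y0 t − ½ g t² = 32.8: 4.905 t² − 42.16 t + 32.8 = 0.
t = [42.16 ± √(1777 − 643.5)] / 9.81 = (42.16 ± 33.67) / 9.81, giving t = 0.865 s or t = 7.73 s.
So the cannonball is at 32.8 m at t = 0.865 s (rising) and t = 7.73 s (falling).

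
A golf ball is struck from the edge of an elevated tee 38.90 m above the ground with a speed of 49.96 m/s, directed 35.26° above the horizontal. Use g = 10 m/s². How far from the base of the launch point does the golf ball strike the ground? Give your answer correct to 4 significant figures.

Components: v_x = 49.96 cos 35.26° = 40.794 m/s, v_y = 49.96 sin 35.26° = 28.841 m/s.
Vertical: 0 = 38.90 + 28.841 t − ½(10) t² ⇒ 5.000 t² − 28.841 t − 38.90 = 0.
t = [28.841 + √(831.80 + 778.00)] / 10.00 = 6.8963 s.
Horizontal: R = v_x · t = 40.794 × 6.8963 = 281.3 m.

281.3 m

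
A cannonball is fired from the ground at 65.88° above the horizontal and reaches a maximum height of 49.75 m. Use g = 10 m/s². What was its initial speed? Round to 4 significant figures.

At maximum height v_y = 0, so (v₀ sin θ)² = 2 g H.
v₀ sin 65.88° = √(2 × 10 × 49.75) = 31.544 m/s.
v₀ = 31.544 / sin 65.88° = 31.544 / 0.9127 = 34.56 m/s.

34.56 m/s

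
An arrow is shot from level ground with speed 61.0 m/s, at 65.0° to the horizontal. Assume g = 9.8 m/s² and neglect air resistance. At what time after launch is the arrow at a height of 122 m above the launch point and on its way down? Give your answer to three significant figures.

v_y0 = 61.0 sin 65.0° = 55.28 m/s.
Set y = v_y0 t − ½ g t² = 122: 4.900 t² − 55.28 t + 122 = 0.
t = [55.28 ± √(3056 − 2391)] / 9.8 = (55.28 ± 25.79) / 9.8, giving t = 3.01 s or t = 8.27 s.
On the way down corresponds to the larger root: t = 8.27 s.

8.27 s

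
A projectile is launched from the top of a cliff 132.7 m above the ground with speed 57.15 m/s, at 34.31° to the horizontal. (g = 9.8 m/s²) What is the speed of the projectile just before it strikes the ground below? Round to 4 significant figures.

v_x = 57.15 cos 34.31° = 47.206 m/s is unchanged throughout.
For the vertical component, v_y² = v_y0² + 2 g h = (32.214)² + 2×9.8×132.7 = 3638.7, so |v_y| = 60.322 m/s.
Impact speed = √(v_x² + v_y²) = √(2228.4 + 3638.7) = 76.60 m/s.

76.60 m/s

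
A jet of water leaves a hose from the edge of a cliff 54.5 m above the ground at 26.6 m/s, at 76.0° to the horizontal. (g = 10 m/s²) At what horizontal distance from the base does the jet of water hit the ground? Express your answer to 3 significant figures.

Components: v_x = 26.6 cos 76.0° = 6.435 m/s, v_y = 26.6 sin 76.0° = 25.81 m/s.
Vertical: 0 = 54.5 + 25.81 t − ½(10) t² ⇒ 5.000 t² − 25.81 t − 54.5 = 0.
t = [25.81 + √(666.2 + 1090)] / 10.00 = 6.772 s.
Horizontal: R = v_x · t = 6.435 × 6.772 = 43.6 m.

43.6 m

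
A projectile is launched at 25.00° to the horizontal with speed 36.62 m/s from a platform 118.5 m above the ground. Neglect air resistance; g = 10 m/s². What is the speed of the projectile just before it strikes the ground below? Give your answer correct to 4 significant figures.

v_x = 36.62 cos 25.00° = 33.189 m/s is unchanged throughout.
For the vertical component, v_y² = v_y0² + 2 g h = (15.476)² + 2×10×118.5 = 2609.5, so |v_y| = 51.083 m/s.
Impact speed = √(v_x² + v_y²) = √(1101.5 + 2609.5) = 60.92 m/s.

60.92 m/s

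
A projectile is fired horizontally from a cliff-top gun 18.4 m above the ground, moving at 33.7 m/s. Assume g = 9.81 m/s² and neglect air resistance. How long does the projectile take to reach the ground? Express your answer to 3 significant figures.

1.94 s

The horizontal speed doesn't affect the fall. With v_y0 = 0, h = ½ g t².
t = √(2 × 18.4 / 9.81) = √3.751 = 1.94 s.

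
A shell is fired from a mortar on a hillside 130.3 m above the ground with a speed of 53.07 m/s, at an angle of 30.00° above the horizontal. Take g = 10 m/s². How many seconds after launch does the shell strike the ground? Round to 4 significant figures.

8.407 s

Vertical component: v_y = 53.07 sin 30.00° = 26.535 m/s.
Taking up as positive with launch at y = 130.3 m, landing at y = 0: 0 = 130.3 + 26.535 t − ½(10) t².
Solving 5.000 t² − 26.535 t − 130.3 = 0 gives t = [26.535 + √(26.535² + 4·5.000·130.3)] / 10.00 = 8.407 s.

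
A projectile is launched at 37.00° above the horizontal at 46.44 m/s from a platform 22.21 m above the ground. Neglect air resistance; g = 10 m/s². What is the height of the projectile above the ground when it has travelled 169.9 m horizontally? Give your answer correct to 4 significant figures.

v_x = 46.44 cos 37.00° = 37.089 m/s, v_y0 = 46.44 sin 37.00° = 27.948 m/s.
Time to reach x = 169.9 m: t = x / v_x = 169.9 / 37.089 = 4.5809 s.
y = 22.21 + v_y0 t − ½ g t² = 22.21 + 27.948×4.5809 − 5.000×4.5809² = 45.31 m.

45.31 m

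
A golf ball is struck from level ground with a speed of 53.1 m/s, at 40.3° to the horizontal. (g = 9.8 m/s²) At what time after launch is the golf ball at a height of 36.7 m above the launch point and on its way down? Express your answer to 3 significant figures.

v_y0 = 53.1 sin 40.3° = 34.34 m/s.
Set y = v_y0 t − ½ g t² = 36.7: 4.900 t² − 34.34 t + 36.7 = 0.
t = [34.34 ± √(1179 − 719.3)] / 9.8 = (34.34 ± 21.44) / 9.8, giving t = 1.32 s or t = 5.69 s.
On the way down corresponds to the larger root: t = 5.69 s.

5.69 s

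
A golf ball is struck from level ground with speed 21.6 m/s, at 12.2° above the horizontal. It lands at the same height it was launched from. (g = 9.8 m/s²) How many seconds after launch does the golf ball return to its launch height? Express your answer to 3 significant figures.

Vertical component: v_y = 21.6 sin 12.2° = 4.565 m/s.
For a projectile landing at launch height, time of flight is t = 2 v_y / g = 2 × 4.565 / 9.8 = 0.932 s.

0.932 s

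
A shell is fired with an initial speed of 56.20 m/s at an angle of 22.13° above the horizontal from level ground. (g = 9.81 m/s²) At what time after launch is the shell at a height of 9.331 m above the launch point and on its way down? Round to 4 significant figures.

3.818 s

v_y0 = 56.20 sin 22.13° = 21.171 m/s.
Set y = v_y0 t − ½ g t² = 9.331: 4.905 t² − 21.171 t + 9.331 = 0.
t = [21.171 ± √(448.21 − 183.07)] / 9.81 = (21.171 ± 16.283) / 9.81, giving t = 0.4983 s or t = 3.818 s.
On the way down corresponds to the larger root: t = 3.818 s.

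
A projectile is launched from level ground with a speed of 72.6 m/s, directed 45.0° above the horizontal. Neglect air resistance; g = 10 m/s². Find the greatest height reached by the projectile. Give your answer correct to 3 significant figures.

132 m

Vertical component of launch velocity: v_y = 72.6 sin 45.0° = 51.34 m/s.
At the highest point the vertical velocity is zero, so v_y² = 2 g h_max.
h_max = (51.34)² / (2 × 10) = 2636 / 20.00 = 132 m.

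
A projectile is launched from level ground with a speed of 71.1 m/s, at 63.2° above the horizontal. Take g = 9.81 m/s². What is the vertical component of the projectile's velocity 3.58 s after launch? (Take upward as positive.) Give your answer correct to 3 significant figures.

28.3 m/s

Initial vertical component: v_y0 = 71.1 sin 63.2° = 63.46 m/s.
v_y(t) = v_y0 − g t = 63.46 − 9.81 × 3.58 = 28.3 m/s.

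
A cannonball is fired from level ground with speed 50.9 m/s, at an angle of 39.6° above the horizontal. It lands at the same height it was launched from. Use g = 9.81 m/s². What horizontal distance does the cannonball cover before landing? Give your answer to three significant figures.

259 m

Components: v_x = 50.9 cos 39.6° = 39.22 m/s, v_y = 50.9 sin 39.6° = 32.44 m/s.
Time of flight (same landing height): t = 2 v_y / g = 2 × 32.44 / 9.81 = 6.614 s.
Range: R = v_x · t = 39.22 × 6.614 = 259 m.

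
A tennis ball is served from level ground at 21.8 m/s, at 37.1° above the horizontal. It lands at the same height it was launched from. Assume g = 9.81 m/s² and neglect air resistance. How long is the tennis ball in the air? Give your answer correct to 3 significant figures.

2.68 s

Vertical component: v_y = 21.8 sin 37.1° = 13.15 m/s.
For a projectile landing at launch height, time of flight is t = 2 v_y / g = 2 × 13.15 / 9.81 = 2.68 s.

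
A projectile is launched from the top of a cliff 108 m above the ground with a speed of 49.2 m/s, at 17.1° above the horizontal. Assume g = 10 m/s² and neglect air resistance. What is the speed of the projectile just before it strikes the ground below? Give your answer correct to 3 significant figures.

67.7 m/s

v_x = 49.2 cos 17.1° = 47.03 m/s is unchanged throughout.
For the vertical component, v_y² = v_y0² + 2 g h = (14.47)² + 2×10×108 = 2369, so |v_y| = 48.67 m/s.
Impact speed = √(v_x² + v_y²) = √(2212 + 2369) = 67.7 m/s.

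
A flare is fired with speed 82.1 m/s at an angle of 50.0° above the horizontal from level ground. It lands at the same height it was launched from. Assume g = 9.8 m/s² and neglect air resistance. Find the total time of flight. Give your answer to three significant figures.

12.8 s

Vertical component: v_y = 82.1 sin 50.0° = 62.89 m/s.
For a projectile landing at launch height, time of flight is t = 2 v_y / g = 2 × 62.89 / 9.8 = 12.8 s.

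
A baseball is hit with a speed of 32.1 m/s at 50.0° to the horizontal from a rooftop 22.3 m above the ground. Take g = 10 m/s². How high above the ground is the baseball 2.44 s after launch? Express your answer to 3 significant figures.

v_y0 = 32.1 sin 50.0° = 24.59 m/s.
y(t) = 22.3 + v_y0 t − ½ g t² = 22.3 + 24.59×2.44 − ½×10×2.44² = 52.5 m.

52.5 m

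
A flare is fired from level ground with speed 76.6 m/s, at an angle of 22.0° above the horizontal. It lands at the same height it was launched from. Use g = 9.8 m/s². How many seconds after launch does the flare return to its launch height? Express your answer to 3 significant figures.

Vertical component: v_y = 76.6 sin 22.0° = 28.69 m/s.
For a projectile landing at launch height, time of flight is t = 2 v_y / g = 2 × 28.69 / 9.8 = 5.86 s.

5.86 s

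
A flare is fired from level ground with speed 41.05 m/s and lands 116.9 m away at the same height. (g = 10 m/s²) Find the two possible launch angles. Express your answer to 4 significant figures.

Level-ground range: R = v₀² sin(2θ)/g ⇒ sin 2θ = R g / v₀² = 116.9×10/41.05² = 0.6937.
2θ = arcsin(0.6937) = 43.924° or 180° − 43.924° = 136.076°.
So θ = 21.96° or θ = 68.04°.

21.96° and 68.04°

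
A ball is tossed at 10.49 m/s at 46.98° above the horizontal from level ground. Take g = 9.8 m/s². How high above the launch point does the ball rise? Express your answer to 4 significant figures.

3.001 m

Vertical component of launch velocity: v_y = 10.49 sin 46.98° = 7.6694 m/s.
At the highest point the vertical velocity is zero, so v_y² = 2 g h_max.
h_max = (7.6694)² / (2 × 9.8) = 58.820 / 19.60 = 3.001 m.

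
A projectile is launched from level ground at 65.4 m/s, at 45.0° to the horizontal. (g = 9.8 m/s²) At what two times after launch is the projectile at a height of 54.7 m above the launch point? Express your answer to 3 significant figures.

v_y0 = 65.4 sin 45.0° = 46.24 m/s.
Set y = v_y0 t − ½ g t² = 54.7: 4.900 t² − 46.24 t + 54.7 = 0.
t = [46.24 ± √(2138 − 1072)] / 9.8 = (46.24 ± 32.65) / 9.8, giving t = 1.39 s or t = 8.05 s.
So the projectile is at 54.7 m at t = 1.39 s (rising) and t = 8.05 s (falling).

1.39 s and 8.05 s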